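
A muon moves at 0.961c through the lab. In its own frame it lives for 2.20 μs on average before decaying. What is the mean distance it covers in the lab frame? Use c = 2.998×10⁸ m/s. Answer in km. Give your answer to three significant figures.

With β = 0.961, γ = 1/√(1 − 0.961²) = 1/√0.076479 = 3.616.
Lab-frame lifetime: Δt = γτ = 3.616 × 2.20 μs = 7.9552 μs.
Distance: d = vΔt = 0.961 × 2.998×10⁸ m/s × 7.9552×10^-6 s = 2290 m = 2.29 km.

2.29 km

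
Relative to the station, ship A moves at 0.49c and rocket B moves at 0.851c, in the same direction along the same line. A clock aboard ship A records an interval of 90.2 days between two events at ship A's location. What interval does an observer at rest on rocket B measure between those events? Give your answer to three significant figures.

Transform ship A's velocity into rocket B's frame: (0.49 − 0.851)/(1 − 0.49·0.851) = −0.361/0.58301, so the relative speed is 0.6192c.
At |u| = 0.6192c, γ = (1 − 0.383409)^(−1/2) = 1.2735.
Ship A's interval is proper; time dilation gives Δt_B = γΔτ = 1.2735 × 90.2 days = 115 days.

115 days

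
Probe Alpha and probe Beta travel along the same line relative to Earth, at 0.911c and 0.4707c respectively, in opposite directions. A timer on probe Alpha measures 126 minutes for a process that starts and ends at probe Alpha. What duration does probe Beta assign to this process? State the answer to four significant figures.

494.8 minutes

The velocity of probe Alpha relative to probe Beta is (0.911 + 0.4707)c / (1 + 0.911×0.4707) = 0.96703c; relative speed 0.96703c.
γ for this relative speed: γ = 1/√(1 − 0.935147) = 3.9268.
The clock on probe Alpha records proper time, so probe Beta measures Δt = γΔτ = 3.9268 × 126 = 494.8 minutes.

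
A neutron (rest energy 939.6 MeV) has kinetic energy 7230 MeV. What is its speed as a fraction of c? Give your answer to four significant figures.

γ = 1 + K/(mc²) = 1 + 7230/939.6 = 8.6948.
β = √(1 − 1/γ²) = √(1 − 0.0132276) = √0.9867724 = 0.9934.

0.9934c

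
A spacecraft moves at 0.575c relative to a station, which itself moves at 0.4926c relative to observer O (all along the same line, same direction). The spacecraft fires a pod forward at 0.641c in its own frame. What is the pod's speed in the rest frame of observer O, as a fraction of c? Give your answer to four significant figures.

Apply u = (u'+v)/(1+u'v) twice. Pod in the station frame: (0.641+0.575)/(1+0.641·0.575) = 1.216/1.368575 = 0.88852c.
That velocity, transformed to the rest frame of observer O: (0.88852+0.4926)/(1+0.88852·0.4926) = 1.38112/1.437684952 = 0.96066c.

0.9607c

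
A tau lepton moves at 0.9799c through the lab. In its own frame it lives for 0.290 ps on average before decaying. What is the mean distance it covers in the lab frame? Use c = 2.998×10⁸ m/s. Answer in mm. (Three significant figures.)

0.427 mm

With β = 0.9799, γ = 1/√(1 − 0.9799²) = 1/√0.03979599 = 5.0128.
Lab-frame lifetime: Δt = γτ = 5.0128 × 0.290 ps = 1.4537 ps.
Distance: d = vΔt = 0.9799 × 2.998×10⁸ m/s × 1.4537×10^-12 s = 4.27×10^-4 m = 0.427 mm.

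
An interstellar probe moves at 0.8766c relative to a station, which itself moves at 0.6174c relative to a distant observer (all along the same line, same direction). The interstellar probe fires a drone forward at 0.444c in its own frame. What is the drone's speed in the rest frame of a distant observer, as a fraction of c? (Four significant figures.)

0.9881c

Compose velocities in two stages. Stage 1 (into S'): u₁ = (0.444+0.8766)/(1+0.444×0.8766) = 0.95061.
Stage 2 (into S): u = (0.95061+0.6174)/(1+0.95061×0.6174) = 0.98809, so the speed is 0.9881c.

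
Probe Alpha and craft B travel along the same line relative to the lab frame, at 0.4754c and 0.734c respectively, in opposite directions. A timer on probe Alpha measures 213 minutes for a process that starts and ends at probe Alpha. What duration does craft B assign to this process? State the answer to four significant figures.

The velocity of probe Alpha relative to craft B is (0.4754 + 0.734)c / (1 + 0.4754×0.734) = 0.89655c; relative speed 0.89655c.
γ for this relative speed: γ = 1/√(1 − 0.803802) = 2.2576.
The clock on probe Alpha records proper time, so craft B measures Δt = γΔτ = 2.2576 × 213 = 480.9 minutes.

480.9 minutes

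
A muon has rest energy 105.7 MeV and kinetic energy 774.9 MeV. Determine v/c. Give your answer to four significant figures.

K = (γ−1)mc², so γ = 1 + 774.9/105.7 = 8.3311.
Then v/c = √(1 − γ⁻²) = √(1 − 0.0144077) = √0.9855923 = 0.9928.

0.9928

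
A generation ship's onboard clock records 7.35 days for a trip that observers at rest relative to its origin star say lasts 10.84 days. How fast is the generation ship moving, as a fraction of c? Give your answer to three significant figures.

0.735c

γ = Δt/Δτ = 10.84/7.35 = 1.4748.
β = √(1 − 1/γ²) = √(1 − 0.459763) = √0.540237 = 0.735.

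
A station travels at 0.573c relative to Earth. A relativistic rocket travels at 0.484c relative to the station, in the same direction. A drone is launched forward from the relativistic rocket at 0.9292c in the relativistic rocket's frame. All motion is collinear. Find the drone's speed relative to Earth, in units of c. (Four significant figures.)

First combine the drone and relativistic rocket (S''→S'): u₁ = (0.9292 + 0.484)/(1 + 0.9292×0.484) = 1.4132/1.4497328 = 0.9748.
Then combine with the station (S'→S): u = (0.9748 + 0.573)/(1 + 0.9748×0.573) = 1.5478/1.5585604 = 0.9931.

0.9931c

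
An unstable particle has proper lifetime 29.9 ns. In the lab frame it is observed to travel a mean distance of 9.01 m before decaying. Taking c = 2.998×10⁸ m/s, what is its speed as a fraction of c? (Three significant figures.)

0.709c

Let x = d/(cτ) = 9.010 m / (2.998×10⁸ m/s × 2.990×10^-8 s) = 1.0051. Since d = βγcτ, x = βγ = β/√(1−β²).
Solving: β² = x²/(1+x²) = 1.01023/2.01023 = 0.502544, so β = 0.709.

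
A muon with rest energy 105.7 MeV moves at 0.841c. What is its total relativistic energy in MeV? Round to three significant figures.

195 MeV

Lorentz factor: γ = (1 − 0.707281)^(−1/2) = 1.8483.
Total energy: E = γmc² = 1.8483 × 105.7 MeV = 195 MeV.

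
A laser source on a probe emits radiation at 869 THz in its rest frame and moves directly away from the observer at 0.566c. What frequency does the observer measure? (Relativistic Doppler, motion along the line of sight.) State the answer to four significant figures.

Relativistic Doppler (source moving away): f_obs = f_src · √((1−β)/(1+β)).
With β = 0.566: factor = √(0.434/1.566) = 0.52644.
f_obs = 869 × 0.52644 = 457.5 THz.

457.5 THz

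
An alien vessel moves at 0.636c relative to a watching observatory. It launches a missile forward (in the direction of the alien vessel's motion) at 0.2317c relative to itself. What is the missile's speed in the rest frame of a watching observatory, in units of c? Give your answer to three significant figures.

In units of c, u = (u' + v)/(1 + u'v) with u' = 0.2317 and v = 0.636.
Numerator: 0.2317 + 0.636 = 0.8677. Denominator: 1 + (0.2317)(0.636) = 1.1473612.
u = 0.8677/1.1473612 = 0.75626, so the speed is 0.756c.

0.756c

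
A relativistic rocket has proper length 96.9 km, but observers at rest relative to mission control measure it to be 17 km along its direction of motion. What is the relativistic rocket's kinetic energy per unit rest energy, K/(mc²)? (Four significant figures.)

4.700

From L = L₀/γ: γ = 96.9/17 = 5.7.
Since K = (γ−1)mc², K/(mc²) = 5.7 − 1 = 4.700.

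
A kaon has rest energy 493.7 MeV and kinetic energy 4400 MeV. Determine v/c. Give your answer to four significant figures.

γ = 1 + K/(mc²) = 1 + 4400/493.7 = 9.9123.
β = √(1 − 1/γ²) = √(1 − 0.0101777) = √0.9898223 = 0.9949.

0.9949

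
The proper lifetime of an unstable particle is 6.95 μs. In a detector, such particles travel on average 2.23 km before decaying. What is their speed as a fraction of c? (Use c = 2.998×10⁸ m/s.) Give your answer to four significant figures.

0.7307c

Lab distance = (lab lifetime)·v = γτ·βc, so βγ = d/(cτ) = 2230/(2.998×10⁸ × 6.950×10^-6) = 1.0703.
With βγ = 1.0703: γ² = 1 + (βγ)² = 2.14554, and β = (βγ)/γ = 1.0703/1.46477 = 0.7307.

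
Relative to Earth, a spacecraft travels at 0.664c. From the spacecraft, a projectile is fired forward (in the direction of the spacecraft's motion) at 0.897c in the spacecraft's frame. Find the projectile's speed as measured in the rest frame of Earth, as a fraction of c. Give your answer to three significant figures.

0.978c

Relativistic velocity addition: u = (u' + v)/(1 + u'v/c²), with u' = 0.897c and v = 0.664c.
Numerator: 0.897 + 0.664 = 1.561. Denominator: 1 + (0.897)(0.664) = 1.595608.
u = 1.561/1.595608 = 0.97831, so the speed is 0.978c.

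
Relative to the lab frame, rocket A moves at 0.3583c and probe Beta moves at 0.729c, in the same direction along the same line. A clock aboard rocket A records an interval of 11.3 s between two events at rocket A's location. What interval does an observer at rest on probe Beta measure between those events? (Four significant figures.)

13.06 s

The velocity of rocket A relative to probe Beta is (0.3583 − 0.729)c / (1 − 0.3583×0.729) = −0.50176c; relative speed 0.50176c.
γ for this relative speed: γ = 1/√(1 − 0.251763) = 1.1561.
Rocket A's interval is proper; time dilation gives Δt_B = γΔτ = 1.1561 × 11.3 s = 13.06 s.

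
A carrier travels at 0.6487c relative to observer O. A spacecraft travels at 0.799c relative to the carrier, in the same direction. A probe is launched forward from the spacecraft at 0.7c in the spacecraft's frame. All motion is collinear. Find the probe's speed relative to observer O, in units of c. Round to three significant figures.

0.992c

First combine the probe and spacecraft (S''→S'): u₁ = (0.7 + 0.799)/(1 + 0.7×0.799) = 1.499/1.5593 = 0.96133.
Then combine with the carrier (S'→S): u = (0.96133 + 0.6487)/(1 + 0.96133×0.6487) = 1.61003/1.623614771 = 0.99163.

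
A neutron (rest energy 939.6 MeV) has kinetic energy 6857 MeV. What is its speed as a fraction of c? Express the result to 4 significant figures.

γ = 1 + K/(mc²) = 1 + 6857/939.6 = 8.2978.
β = √(1 − 1/γ²) = √(1 − 0.0145236) = √0.9854764 = 0.9927.

0.9927c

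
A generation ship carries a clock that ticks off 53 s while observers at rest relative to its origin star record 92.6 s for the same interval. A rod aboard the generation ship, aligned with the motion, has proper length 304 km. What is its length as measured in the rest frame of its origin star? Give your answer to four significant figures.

From Δt = γΔτ: γ = 92.6/53 = 1.74717.
L = L₀/γ = 304/1.74717 = 174.0 km.

174.0 km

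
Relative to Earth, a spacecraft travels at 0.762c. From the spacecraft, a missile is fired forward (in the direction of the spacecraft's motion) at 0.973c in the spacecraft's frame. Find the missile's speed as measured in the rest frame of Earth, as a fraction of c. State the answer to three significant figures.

0.996c

In units of c, u = (u' + v)/(1 + u'v) with u' = 0.973 and v = 0.762.
Numerator: 0.973 + 0.762 = 1.735. Denominator: 1 + (0.973)(0.762) = 1.741426.
u = 1.735/1.741426 = 0.99631, so the speed is 0.996c.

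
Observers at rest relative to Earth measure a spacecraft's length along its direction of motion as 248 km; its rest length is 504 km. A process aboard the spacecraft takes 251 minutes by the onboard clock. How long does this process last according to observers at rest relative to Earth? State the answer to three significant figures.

Length contraction gives γ = L₀/L = 504/248 = 2.03226.
The same γ dilates the second interval: 2.03226 × 251 minutes = 510 minutes.

510 minutes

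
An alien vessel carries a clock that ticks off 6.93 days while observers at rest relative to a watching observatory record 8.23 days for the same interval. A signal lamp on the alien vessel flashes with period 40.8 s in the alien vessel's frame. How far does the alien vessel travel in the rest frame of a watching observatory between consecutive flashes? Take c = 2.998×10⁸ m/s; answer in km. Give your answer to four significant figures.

7.836×10^6 km

γ = Δt/Δτ = 8.23/6.93 = 1.18759.
β = √(1 − 1/γ²) = 0.53941. Lab-frame period = γτ = 1.18759×40.8 s = 48.454 s. Distance = βc × γτ = 0.53941 × 2.998×10⁸ m/s × 48.454 s = 7.8357×10^9 m = 7.836×10^6 km.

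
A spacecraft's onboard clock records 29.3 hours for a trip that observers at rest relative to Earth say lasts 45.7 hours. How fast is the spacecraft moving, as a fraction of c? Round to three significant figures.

γ = Δt/Δτ = 45.7/29.3 = 1.5597.
β = √(1 − 1/γ²) = √(1 − 0.411072) = √0.588928 = 0.767.

0.767c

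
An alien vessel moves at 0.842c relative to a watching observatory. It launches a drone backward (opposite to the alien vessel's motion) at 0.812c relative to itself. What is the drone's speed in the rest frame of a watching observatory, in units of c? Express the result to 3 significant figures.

In units of c, u = (u' + v)/(1 + u'v) with u' = −0.812 and v = 0.842.
Numerator: −0.812 + 0.842 = 0.03. Denominator: 1 + (−0.812)(0.842) = 0.316296.
u = 0.03/0.316296 = 0.094848, so the speed is 0.0948c.

0.0948c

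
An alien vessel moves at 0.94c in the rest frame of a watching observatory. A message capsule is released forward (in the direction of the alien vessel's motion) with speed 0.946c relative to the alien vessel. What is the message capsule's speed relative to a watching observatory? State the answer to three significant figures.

Relativistic velocity addition: u = (u' + v)/(1 + u'v/c²), with u' = 0.946c and v = 0.94c.
Numerator: 0.946 + 0.94 = 1.886. Denominator: 1 + (0.946)(0.94) = 1.88924.
u = 1.886/1.88924 = 0.99829, so the speed is 0.998c.

0.998c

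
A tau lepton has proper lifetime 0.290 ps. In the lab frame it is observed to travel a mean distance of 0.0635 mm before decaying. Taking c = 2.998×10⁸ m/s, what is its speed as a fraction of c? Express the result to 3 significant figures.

0.590c

d = βγcτ ⇒ βγ = d/(cτ) = 6.350×10^-5 m / (8.6942×10^-5 m) = 0.73037.
β = (βγ)/√(1+(βγ)²) = 0.73037/√1.53344 = 0.590.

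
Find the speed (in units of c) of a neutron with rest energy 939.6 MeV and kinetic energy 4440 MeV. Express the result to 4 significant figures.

0.9846c

K = (γ−1)mc², so γ = 1 + 4440/939.6 = 5.7254.
Then v/c = √(1 − γ⁻²) = √(1 − 0.0305062) = √0.9694938 = 0.9846.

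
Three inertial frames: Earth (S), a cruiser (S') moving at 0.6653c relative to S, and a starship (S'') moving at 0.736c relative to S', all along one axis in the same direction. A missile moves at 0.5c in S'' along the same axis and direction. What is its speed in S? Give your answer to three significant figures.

Apply u = (u'+v)/(1+u'v) twice. Missile in the cruiser frame: (0.5+0.736)/(1+0.5·0.736) = 1.236/1.368 = 0.90351c.
That velocity, transformed to the rest frame of Earth: (0.90351+0.6653)/(1+0.90351·0.6653) = 1.56881/1.601105203 = 0.97983c.

0.980c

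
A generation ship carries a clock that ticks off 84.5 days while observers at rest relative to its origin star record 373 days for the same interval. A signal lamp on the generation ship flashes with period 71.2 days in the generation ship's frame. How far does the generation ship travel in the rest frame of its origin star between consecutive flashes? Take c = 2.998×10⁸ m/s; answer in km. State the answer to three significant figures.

7.93×10^12 km

The time-dilation ratio gives γ = 373/84.5 = 4.4142.
β = √(1 − 1/γ²) = 0.974. Lab-frame period = γτ = 4.4142×71.2 days = 314.29 days. Distance = βc × γτ = 0.974 × 2.998×10⁸ m/s × 27154656 s = 7.9293×10^15 m = 7.93×10^12 km.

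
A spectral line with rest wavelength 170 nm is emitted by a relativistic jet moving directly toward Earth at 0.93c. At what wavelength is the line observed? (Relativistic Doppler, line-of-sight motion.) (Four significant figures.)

Relativistic Doppler for wavelength: λ_obs = λ_src · √((1−β)/(1+β)).
With β = 0.93: factor = √(0.07/1.93) = 0.19045.
λ_obs = 170 × 0.19045 = 32.38 nm.

32.38 nm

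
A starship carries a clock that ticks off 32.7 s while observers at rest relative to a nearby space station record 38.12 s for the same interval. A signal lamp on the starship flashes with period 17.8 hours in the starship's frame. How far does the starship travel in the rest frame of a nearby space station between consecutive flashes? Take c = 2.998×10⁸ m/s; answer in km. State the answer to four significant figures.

From Δt = γΔτ: γ = 38.12/32.7 = 1.16575.
β = √(1 − 1/γ²) = 0.51396. Lab-frame period = γτ = 1.16575×17.8 hours = 20.75 hours. Distance = βc × γτ = 0.51396 × 2.998×10⁸ m/s × 74700 s = 1.1510×10^13 m = 1.151×10^10 km.

1.151×10^10 km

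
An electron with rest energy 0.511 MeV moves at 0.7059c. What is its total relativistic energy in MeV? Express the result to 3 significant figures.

γ = 1/√(1 − β²) = 1/√(1 − 0.49829481) = 1/√0.50170519 = 1/0.708312 = 1.4118.
Total energy: E = γmc² = 1.4118 × 0.511 MeV = 0.721 MeV.

0.721 MeV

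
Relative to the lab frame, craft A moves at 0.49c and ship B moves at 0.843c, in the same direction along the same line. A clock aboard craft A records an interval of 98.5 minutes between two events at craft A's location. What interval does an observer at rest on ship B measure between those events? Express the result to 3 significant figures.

The velocity of craft A relative to ship B is (0.49 − 0.843)c / (1 − 0.49×0.843) = −0.60143c; relative speed 0.60143c.
At |u| = 0.60143c, γ = (1 − 0.361718)^(−1/2) = 1.2517.
Craft A's interval is proper; time dilation gives Δt_B = γΔτ = 1.2517 × 98.5 minutes = 123 minutes.

123 minutes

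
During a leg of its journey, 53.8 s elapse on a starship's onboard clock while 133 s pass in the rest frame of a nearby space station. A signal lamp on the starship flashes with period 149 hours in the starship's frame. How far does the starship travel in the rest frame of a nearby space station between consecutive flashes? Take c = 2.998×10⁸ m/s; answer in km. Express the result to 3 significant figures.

The time-dilation ratio gives γ = 133/53.8 = 2.47212.
β = √(1 − 1/γ²) = 0.91453. Lab-frame period = γτ = 2.47212×149 hours = 368.35 hours. Distance = βc × γτ = 0.91453 × 2.998×10⁸ m/s × 1326060 s = 3.6357×10^14 m = 3.64×10^11 km.

3.64×10^11 km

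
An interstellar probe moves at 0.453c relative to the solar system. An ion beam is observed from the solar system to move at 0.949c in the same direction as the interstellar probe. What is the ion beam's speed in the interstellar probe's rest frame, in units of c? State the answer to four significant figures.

0.8700c

Transform to the interstellar probe's frame: u' = (u − v)/(1 − uv/c²).
u' = (0.949 − 0.453)/(1 − 0.949×0.453) = 0.496/0.570103 = 0.87002.
Speed in the interstellar probe's frame: 0.8700c (in the same direction).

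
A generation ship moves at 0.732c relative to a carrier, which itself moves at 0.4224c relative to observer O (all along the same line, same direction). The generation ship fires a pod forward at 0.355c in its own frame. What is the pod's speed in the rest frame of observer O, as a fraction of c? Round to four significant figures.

First combine the pod and generation ship (S''→S'): u₁ = (0.355 + 0.732)/(1 + 0.355×0.732) = 1.087/1.25986 = 0.86279.
Then combine with the carrier (S'→S): u = (0.86279 + 0.4224)/(1 + 0.86279×0.4224) = 1.28519/1.364442496 = 0.94192.

0.9419c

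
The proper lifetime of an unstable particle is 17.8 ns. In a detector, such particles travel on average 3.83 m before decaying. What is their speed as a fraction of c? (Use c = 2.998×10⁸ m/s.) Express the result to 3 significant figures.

Lab distance = (lab lifetime)·v = γτ·βc, so βγ = d/(cτ) = 3.830/(2.998×10⁸ × 1.780×10^-8) = 0.71771.
With βγ = 0.71771: γ² = 1 + (βγ)² = 1.515108, and β = (βγ)/γ = 0.71771/1.2309 = 0.583.

0.583c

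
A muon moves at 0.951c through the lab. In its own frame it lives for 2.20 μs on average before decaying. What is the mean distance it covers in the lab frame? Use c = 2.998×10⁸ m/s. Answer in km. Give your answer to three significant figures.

2.03 km

β² = 0.904401, so γ = 1/√0.095599 = 3.2342.
Lab-frame lifetime: Δt = γτ = 3.2342 × 2.20 μs = 7.1152 μs.
Distance: d = vΔt = 0.951 × 2.998×10⁸ m/s × 7.1152×10^-6 s = 2030 m = 2.03 km.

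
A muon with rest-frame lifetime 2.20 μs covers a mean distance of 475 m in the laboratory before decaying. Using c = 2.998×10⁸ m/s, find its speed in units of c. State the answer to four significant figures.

0.5844c

d = βγcτ ⇒ βγ = d/(cτ) = 475.0 m / (659.56 m) = 0.72018.
β = (βγ)/√(1+(βγ)²) = 0.72018/√1.518659 = 0.5844.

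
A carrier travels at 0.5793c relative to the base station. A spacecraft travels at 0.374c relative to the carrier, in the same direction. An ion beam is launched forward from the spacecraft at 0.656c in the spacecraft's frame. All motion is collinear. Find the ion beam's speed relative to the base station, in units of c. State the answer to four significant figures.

Apply u = (u'+v)/(1+u'v) twice. Ion beam in the carrier frame: (0.656+0.374)/(1+0.656·0.374) = 1.03/1.245344 = 0.82708c.
That velocity, transformed to the rest frame of the base station: (0.82708+0.5793)/(1+0.82708·0.5793) = 1.40638/1.479127444 = 0.95082c.

0.9508c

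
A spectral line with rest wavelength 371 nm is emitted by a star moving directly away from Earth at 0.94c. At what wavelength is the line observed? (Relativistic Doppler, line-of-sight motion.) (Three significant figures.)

Relativistic Doppler for wavelength: λ_obs = λ_src · √((1+β)/(1−β)).
With β = 0.94: factor = √(1.94/0.06) = 5.6862.
λ_obs = 371 × 5.6862 = 2110 nm.

2110 nm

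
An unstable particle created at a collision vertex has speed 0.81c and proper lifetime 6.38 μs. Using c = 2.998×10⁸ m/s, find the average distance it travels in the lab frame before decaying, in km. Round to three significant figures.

2.64 km

With β = 0.81, γ = 1/√(1 − 0.81²) = 1/√0.3439 = 1.7052.
Lab-frame lifetime: Δt = γτ = 1.7052 × 6.38 μs = 10.879 μs.
Distance: d = vΔt = 0.81 × 2.998×10⁸ m/s × 1.0879×10^-5 s = 2640 m = 2.64 km.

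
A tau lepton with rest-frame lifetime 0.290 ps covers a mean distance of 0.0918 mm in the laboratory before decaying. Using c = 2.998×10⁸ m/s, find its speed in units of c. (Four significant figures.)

Let x = d/(cτ) = 9.180×10^-5 m / (2.998×10⁸ m/s × 2.900×10^-13 s) = 1.0559. Since d = βγcτ, x = βγ = β/√(1−β²).
Solving: β² = x²/(1+x²) = 1.11492/2.11492 = 0.527169, so β = 0.7261.

0.7261c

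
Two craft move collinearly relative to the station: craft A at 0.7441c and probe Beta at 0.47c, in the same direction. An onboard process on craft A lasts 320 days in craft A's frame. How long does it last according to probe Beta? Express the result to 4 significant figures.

Speed of craft A in probe Beta's frame: u = (v_A − v_B)/(1 − v_A v_B/c²) = (0.7441 − 0.47)/(1 − 0.7441×0.47) = 0.2741/0.650273 = 0.42152; |u| = 0.42152c.
γ for this relative speed: γ = 1/√(1 − 0.177679) = 1.1028.
Craft A's interval is proper; time dilation gives Δt_B = γΔτ = 1.1028 × 320 days = 352.9 days.

352.9 days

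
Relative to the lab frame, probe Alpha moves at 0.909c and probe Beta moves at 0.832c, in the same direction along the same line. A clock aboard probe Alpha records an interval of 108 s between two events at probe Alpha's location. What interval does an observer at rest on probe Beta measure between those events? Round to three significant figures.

Speed of probe Alpha in probe Beta's frame: u = (v_A − v_B)/(1 − v_A v_B/c²) = (0.909 − 0.832)/(1 − 0.909×0.832) = 0.077/0.243712 = 0.31595; |u| = 0.31595c.
γ for this relative speed: γ = 1/√(1 − 0.0998244) = 1.054.
The clock on probe Alpha records proper time, so probe Beta measures Δt = γΔτ = 1.054 × 108 = 114 s.

114 s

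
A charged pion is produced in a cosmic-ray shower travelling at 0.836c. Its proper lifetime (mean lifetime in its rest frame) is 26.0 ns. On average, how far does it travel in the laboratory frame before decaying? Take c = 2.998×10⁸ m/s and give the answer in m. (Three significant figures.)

With β = 0.836, γ = 1/√(1 − 0.836²) = 1/√0.301104 = 1.8224.
Lab-frame lifetime: Δt = γτ = 1.8224 × 26.0 ns = 47.382 ns.
Distance: d = vΔt = 0.836 × 2.998×10⁸ m/s × 4.7382×10^-8 s = 11.9 m.

11.9 m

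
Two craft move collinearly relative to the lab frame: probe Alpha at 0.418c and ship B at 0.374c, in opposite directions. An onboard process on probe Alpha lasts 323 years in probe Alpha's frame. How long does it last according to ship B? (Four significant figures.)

443.3 years

Transform probe Alpha's velocity into ship B's frame: (0.418 + 0.374)/(1 + 0.418·0.374) = 0.792/1.156332, so the relative speed is 0.68492c.
γ for this relative speed: γ = 1/√(1 − 0.469115) = 1.3725.
The clock on probe Alpha records proper time, so ship B measures Δt = γΔτ = 1.3725 × 323 = 443.3 years.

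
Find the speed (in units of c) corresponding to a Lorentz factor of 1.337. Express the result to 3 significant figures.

β = √(1 − 1/γ²) = √(1 − 1/1.787569) = √0.440581 = 0.664.

0.664c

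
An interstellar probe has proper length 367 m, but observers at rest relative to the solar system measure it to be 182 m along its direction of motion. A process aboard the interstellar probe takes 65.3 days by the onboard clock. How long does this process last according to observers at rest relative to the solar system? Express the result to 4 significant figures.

γ = L₀/L = 367/182 = 2.01648.
The same γ dilates the second interval: 2.01648 × 65.3 days = 131.7 days.

131.7 days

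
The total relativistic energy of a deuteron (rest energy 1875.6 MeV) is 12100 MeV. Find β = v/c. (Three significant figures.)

Total energy E = γmc² gives γ = 12100/1875.6 = 6.4513.
Hence β = √(1 − 1/γ²) = √(1 − 0.0240273) = √0.9759727 = 0.988.

0.988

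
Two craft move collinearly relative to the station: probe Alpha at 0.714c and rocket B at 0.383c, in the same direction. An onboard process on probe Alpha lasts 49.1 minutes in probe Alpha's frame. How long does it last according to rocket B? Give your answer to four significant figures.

55.16 minutes

The velocity of probe Alpha relative to rocket B is (0.714 − 0.383)c / (1 − 0.714×0.383) = 0.45559c; relative speed 0.45559c.
At |u| = 0.45559c, γ = (1 − 0.207562)^(−1/2) = 1.1234.
The clock on probe Alpha records proper time, so rocket B measures Δt = γΔτ = 1.1234 × 49.1 = 55.16 minutes.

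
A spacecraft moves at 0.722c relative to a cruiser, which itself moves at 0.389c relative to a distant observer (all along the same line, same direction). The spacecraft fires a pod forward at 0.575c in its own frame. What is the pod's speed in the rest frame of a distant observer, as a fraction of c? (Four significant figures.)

0.9624c

Compose velocities in two stages. Stage 1 (into S'): u₁ = (0.575+0.722)/(1+0.575×0.722) = 0.91651.
Stage 2 (into S): u = (0.91651+0.389)/(1+0.91651×0.389) = 0.96239, so the speed is 0.9624c.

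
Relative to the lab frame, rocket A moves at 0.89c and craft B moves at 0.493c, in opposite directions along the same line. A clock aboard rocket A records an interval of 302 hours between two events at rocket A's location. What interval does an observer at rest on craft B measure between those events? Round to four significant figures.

1095 hours

The velocity of rocket A relative to craft B is (0.89 + 0.493)c / (1 + 0.89×0.493) = 0.96124c; relative speed 0.96124c.
γ for this relative speed: γ = 1/√(1 − 0.923982) = 3.627.
The clock on rocket A records proper time, so craft B measures Δt = γΔτ = 3.627 × 302 = 1095 hours.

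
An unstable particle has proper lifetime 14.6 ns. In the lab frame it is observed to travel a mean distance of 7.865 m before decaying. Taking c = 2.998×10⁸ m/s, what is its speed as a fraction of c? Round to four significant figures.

0.8738c

Lab distance = (lab lifetime)·v = γτ·βc, so βγ = d/(cτ) = 7.865/(2.998×10⁸ × 1.460×10^-8) = 1.7969.
With βγ = 1.7969: γ² = 1 + (βγ)² = 4.22885, and β = (βγ)/γ = 1.7969/2.05642 = 0.8738.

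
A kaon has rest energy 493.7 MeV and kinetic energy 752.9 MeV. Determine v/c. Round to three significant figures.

0.918

K = (γ−1)mc², so γ = 1 + 752.9/493.7 = 2.525.
Then v/c = √(1 − γ⁻²) = √(1 − 0.156847) = √0.843153 = 0.918.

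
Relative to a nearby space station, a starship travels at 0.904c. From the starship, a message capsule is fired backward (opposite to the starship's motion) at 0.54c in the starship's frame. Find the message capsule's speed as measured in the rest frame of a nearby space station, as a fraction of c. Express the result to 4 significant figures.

0.7112c

Relativistic velocity addition: u = (u' + v)/(1 + u'v/c²), with u' = −0.54c and v = 0.904c.
Numerator: −0.54 + 0.904 = 0.364. Denominator: 1 + (−0.54)(0.904) = 0.51184.
u = 0.364/0.51184 = 0.71116, so the speed is 0.7112c.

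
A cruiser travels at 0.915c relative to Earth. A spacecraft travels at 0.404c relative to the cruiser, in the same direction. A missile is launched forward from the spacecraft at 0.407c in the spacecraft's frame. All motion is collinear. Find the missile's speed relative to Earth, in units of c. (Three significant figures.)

First combine the missile and spacecraft (S''→S'): u₁ = (0.407 + 0.404)/(1 + 0.407×0.404) = 0.811/1.164428 = 0.69648.
Then combine with the cruiser (S'→S): u = (0.69648 + 0.915)/(1 + 0.69648×0.915) = 1.61148/1.6372792 = 0.98424.

0.984c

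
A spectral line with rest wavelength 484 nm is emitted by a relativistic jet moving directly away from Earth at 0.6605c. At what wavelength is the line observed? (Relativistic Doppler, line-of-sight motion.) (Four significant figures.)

1070 nm

Relativistic Doppler for wavelength: λ_obs = λ_src · √((1+β)/(1−β)).
With β = 0.6605: factor = √(1.6605/0.3395) = 2.2116.
λ_obs = 484 × 2.2116 = 1070 nm.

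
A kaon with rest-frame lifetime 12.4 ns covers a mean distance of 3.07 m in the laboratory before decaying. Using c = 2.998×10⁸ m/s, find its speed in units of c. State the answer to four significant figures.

d = βγcτ ⇒ βγ = d/(cτ) = 3.070 m / (3.71752 m) = 0.82582.
β = (βγ)/√(1+(βγ)²) = 0.82582/√1.681979 = 0.6368.

0.6368c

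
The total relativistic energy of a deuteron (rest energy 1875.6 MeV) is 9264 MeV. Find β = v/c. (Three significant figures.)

Total energy E = γmc² gives γ = 9264/1875.6 = 4.9392.
Hence β = √(1 − 1/γ²) = √(1 − 0.0409908) = √0.9590092 = 0.979.

0.979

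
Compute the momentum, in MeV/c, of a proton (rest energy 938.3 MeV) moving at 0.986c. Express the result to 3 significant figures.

5550 MeV/c

With β = 0.986, γ = 1/√(1 − 0.986²) = 1/√0.027804 = 5.9972.
Momentum: p = γβ·mc = 5.9972 × 0.986 × 938.3 MeV/c = 5550 MeV/c.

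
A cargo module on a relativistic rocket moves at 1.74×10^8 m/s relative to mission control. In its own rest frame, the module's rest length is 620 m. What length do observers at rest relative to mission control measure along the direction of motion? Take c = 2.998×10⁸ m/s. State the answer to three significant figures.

505 m

β = v/c = (1.74×10^8 m/s)/(2.998×10⁸ m/s) = 0.580387.
With β = 0.580387, γ = 1/√(1 − 0.580387²) = 1/√0.6631509 = 1.228.
Along the direction of motion the measured length is L₀/γ = 620/1.228 = 505 m.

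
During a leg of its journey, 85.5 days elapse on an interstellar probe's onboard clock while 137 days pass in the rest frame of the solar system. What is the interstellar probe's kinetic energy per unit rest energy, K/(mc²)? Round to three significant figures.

The time-dilation ratio gives γ = 137/85.5 = 1.60234.
Since K = (γ−1)mc², K/(mc²) = 1.60234 − 1 = 0.602.

0.602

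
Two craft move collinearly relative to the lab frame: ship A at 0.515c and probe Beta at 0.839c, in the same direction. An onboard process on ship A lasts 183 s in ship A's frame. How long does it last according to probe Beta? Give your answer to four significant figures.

Speed of ship A in probe Beta's frame: u = (v_A − v_B)/(1 − v_A v_B/c²) = (0.515 − 0.839)/(1 − 0.515×0.839) = −0.324/0.567915 = −0.57051; |u| = 0.57051c.
At |u| = 0.57051c, γ = (1 − 0.325482)^(−1/2) = 1.2176.
Ship A's interval is proper; time dilation gives Δt_B = γΔτ = 1.2176 × 183 s = 222.8 s.

222.8 s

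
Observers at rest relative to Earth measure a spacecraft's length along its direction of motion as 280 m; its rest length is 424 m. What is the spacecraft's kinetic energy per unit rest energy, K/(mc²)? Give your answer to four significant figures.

0.5143

γ = L₀/L = 424/280 = 1.51429.
K/(mc²) = γ − 1 = 1.51429 − 1 = 0.5143.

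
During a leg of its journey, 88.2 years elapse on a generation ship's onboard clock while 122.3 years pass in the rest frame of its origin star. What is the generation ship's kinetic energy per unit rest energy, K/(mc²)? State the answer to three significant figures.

The time-dilation ratio gives γ = 122.3/88.2 = 1.38662.
K/(mc²) = γ − 1 = 1.38662 − 1 = 0.387.

0.387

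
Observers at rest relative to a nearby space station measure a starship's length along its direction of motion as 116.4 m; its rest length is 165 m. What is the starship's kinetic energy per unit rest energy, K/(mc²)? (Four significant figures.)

Length contraction gives γ = L₀/L = 165/116.4 = 1.41753.
Since K = (γ−1)mc², K/(mc²) = 1.41753 − 1 = 0.4175.

0.4175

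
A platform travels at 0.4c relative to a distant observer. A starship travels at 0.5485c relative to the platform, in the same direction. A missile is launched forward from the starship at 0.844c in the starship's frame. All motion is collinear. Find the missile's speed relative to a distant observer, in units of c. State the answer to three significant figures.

0.979c

Compose velocities in two stages. Stage 1 (into S'): u₁ = (0.844+0.5485)/(1+0.844×0.5485) = 0.95185.
Stage 2 (into S): u = (0.95185+0.4)/(1+0.95185×0.4) = 0.97908, so the speed is 0.979c.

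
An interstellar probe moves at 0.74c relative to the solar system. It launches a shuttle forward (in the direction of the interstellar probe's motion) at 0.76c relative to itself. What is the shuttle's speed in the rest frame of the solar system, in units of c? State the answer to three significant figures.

0.960c

In units of c, u = (u' + v)/(1 + u'v) with u' = 0.76 and v = 0.74.
Numerator: 0.76 + 0.74 = 1.5. Denominator: 1 + (0.76)(0.74) = 1.5624.
u = 1.5/1.5624 = 0.96006, so the speed is 0.960c.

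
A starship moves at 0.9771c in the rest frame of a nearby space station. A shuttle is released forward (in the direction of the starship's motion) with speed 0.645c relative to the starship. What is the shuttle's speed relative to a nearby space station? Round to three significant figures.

0.995c

In units of c, u = (u' + v)/(1 + u'v) with u' = 0.645 and v = 0.9771.
Numerator: 0.645 + 0.9771 = 1.6221. Denominator: 1 + (0.645)(0.9771) = 1.6302295.
u = 1.6221/1.6302295 = 0.99501, so the speed is 0.995c.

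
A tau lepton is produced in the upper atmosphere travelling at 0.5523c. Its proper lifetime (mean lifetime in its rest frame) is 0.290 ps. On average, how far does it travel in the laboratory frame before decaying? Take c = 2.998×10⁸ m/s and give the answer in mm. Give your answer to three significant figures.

With β = 0.5523, γ = 1/√(1 − 0.5523²) = 1/√0.69496471 = 1.1996.
Lab-frame lifetime: Δt = γτ = 1.1996 × 0.290 ps = 0.34788 ps.
Distance: d = vΔt = 0.5523 × 2.998×10⁸ m/s × 3.4788×10^-13 s = 5.76×10^-5 m = 0.0576 mm.

0.0576 mm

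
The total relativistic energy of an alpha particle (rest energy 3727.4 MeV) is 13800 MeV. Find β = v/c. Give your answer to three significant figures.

0.963

γ = E/(mc²) = 13800/3727.4 = 3.7023.
β = √(1 − 1/γ²) = √(1 − 0.0729553) = √0.9270447 = 0.963.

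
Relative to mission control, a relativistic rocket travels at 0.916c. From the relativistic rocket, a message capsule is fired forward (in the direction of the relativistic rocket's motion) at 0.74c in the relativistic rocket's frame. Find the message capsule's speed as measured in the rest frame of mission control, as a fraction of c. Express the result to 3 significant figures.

Relativistic velocity addition: u = (u' + v)/(1 + u'v/c²), with u' = 0.74c and v = 0.916c.
Numerator: 0.74 + 0.916 = 1.656. Denominator: 1 + (0.74)(0.916) = 1.67784.
u = 1.656/1.67784 = 0.98698, so the speed is 0.987c.

0.987c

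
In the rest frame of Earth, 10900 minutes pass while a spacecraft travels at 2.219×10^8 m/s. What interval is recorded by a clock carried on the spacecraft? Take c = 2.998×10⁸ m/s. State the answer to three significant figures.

7330 minutes

β = v/c = (2.219×10^8 m/s)/(2.998×10⁸ m/s) = 0.74016.
With β = 0.74016, γ = 1/√(1 − 0.74016²) = 1/√0.4521631744 = 1.4871.
The moving clock records proper time: Δτ = Δt/γ = 10900/1.4871 = 7330 minutes.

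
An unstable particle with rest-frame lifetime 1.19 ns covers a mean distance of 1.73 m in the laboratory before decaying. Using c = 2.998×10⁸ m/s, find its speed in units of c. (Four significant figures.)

0.9794c

Lab distance = (lab lifetime)·v = γτ·βc, so βγ = d/(cτ) = 1.730/(2.998×10⁸ × 1.190×10^-9) = 4.8492.
With βγ = 4.8492: γ² = 1 + (βγ)² = 24.5147, and β = (βγ)/γ = 4.8492/4.95123 = 0.9794.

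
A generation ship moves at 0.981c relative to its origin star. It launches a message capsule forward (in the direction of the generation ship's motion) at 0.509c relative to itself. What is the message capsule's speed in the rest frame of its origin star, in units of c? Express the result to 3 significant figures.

0.994c

In units of c, u = (u' + v)/(1 + u'v) with u' = 0.509 and v = 0.981.
Numerator: 0.509 + 0.981 = 1.49. Denominator: 1 + (0.509)(0.981) = 1.499329.
u = 1.49/1.499329 = 0.99378, so the speed is 0.994c.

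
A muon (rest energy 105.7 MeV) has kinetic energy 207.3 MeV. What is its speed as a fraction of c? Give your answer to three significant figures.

0.941c

γ = 1 + K/(mc²) = 1 + 207.3/105.7 = 2.9612.
β = √(1 − 1/γ²) = √(1 − 0.114042) = √0.885958 = 0.941.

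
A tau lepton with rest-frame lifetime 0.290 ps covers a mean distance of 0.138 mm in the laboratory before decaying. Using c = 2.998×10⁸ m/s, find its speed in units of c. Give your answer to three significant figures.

0.846c

Let x = d/(cτ) = 1.380×10^-4 m / (2.998×10⁸ m/s × 2.900×10^-13 s) = 1.5873. Since d = βγcτ, x = βγ = β/√(1−β²).
Solving: β² = x²/(1+x²) = 2.51952/3.51952 = 0.71587, so β = 0.846.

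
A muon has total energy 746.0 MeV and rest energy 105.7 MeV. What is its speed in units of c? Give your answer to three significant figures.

γ = E/(mc²) = 746.0/105.7 = 7.0577.
β = √(1 − 1/γ²) = √(1 − 0.0200758) = √0.9799242 = 0.990.

0.990c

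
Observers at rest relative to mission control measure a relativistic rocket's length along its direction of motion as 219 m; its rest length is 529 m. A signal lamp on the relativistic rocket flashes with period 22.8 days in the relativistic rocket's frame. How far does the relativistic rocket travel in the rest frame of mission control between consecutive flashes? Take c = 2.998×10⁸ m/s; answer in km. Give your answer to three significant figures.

Length contraction gives γ = L₀/L = 529/219 = 2.41553.
β = √(1 − 1/γ²) = 0.91028. Lab-frame period = γτ = 2.41553×22.8 days = 55.074 days. Distance = βc × γτ = 0.91028 × 2.998×10⁸ m/s × 4758393.6 s = 1.2986×10^15 m = 1.30×10^12 km.

1.30×10^12 km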